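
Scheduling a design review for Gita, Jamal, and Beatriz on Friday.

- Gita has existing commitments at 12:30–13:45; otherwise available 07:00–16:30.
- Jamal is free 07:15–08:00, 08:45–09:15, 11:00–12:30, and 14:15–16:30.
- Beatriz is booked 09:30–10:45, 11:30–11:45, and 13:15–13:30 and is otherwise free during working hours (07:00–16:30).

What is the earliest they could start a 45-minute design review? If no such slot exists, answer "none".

07:15

Gita free within 07:00–16:30: 07:00–12:30, 13:45–16:30.
Beatriz free within 07:00–16:30: 07:00–09:30, 10:45–11:30, 11:45–13:15, 13:30–16:30.
Gita ∩ Jamal: 07:15–08:00, 08:45–09:15, 11:00–12:30, 14:15–16:30.
Gita ∩ Jamal ∩ Beatriz: 07:15–08:00, 08:45–09:15, 11:00–11:30, 11:45–12:30, 14:15–16:30.
Windows ≥ 45 min: 07:15–08:00, 11:45–12:30, 14:15–16:30.
Earliest such window starts at 07:15.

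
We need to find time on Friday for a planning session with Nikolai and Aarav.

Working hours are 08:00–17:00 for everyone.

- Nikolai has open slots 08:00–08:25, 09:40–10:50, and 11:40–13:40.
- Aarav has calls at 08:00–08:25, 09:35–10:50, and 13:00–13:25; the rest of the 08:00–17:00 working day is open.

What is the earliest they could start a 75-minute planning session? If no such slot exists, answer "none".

11:40

Aarav free within 08:00–17:00: 08:25–09:35, 10:50–13:00, 13:25–17:00.
Nikolai ∩ Aarav: 11:40–13:00, 13:25–13:40.
Windows ≥ 75 min: 11:40–13:00.
Earliest such window starts at 11:40.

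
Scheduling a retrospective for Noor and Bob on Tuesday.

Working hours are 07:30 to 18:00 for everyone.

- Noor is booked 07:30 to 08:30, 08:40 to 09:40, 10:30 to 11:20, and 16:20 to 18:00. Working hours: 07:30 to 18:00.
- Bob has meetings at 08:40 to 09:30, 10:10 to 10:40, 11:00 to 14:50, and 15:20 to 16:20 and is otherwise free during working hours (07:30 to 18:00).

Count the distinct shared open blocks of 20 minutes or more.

2

Noor free within 07:30–18:00: 08:30–08:40, 09:40–10:30, 11:20–16:20.
Bob free within 07:30–18:00: 07:30–08:40, 09:30–10:10, 10:40–11:00, 14:50–15:20, 16:20–18:00.
Noor ∩ Bob: 08:30–08:40, 09:40–10:10, 14:50–15:20.
Windows ≥ 20 min: 09:40–10:10, 14:50–15:20.
That's 2 windows.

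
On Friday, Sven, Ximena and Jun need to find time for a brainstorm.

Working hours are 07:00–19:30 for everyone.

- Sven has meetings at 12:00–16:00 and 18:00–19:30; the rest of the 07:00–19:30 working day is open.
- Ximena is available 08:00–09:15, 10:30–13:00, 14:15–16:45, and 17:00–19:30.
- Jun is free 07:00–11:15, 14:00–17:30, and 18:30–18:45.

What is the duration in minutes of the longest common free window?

Sven free within 07:00–19:30: 07:00–12:00, 16:00–18:00.
Sven ∩ Ximena: 08:00–09:15, 10:30–12:00, 16:00–16:45, 17:00–18:00.
Sven ∩ Ximena ∩ Jun: 08:00–09:15, 10:30–11:15, 16:00–16:45, 17:00–17:30.
Common window lengths: 75, 45, 45, 30 min; longest is 75.

75 minutes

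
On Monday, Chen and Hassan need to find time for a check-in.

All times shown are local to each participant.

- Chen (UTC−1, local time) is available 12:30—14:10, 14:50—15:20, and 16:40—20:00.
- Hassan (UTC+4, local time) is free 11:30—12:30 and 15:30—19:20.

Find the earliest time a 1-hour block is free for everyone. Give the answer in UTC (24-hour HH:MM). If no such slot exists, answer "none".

13:30

Chen → UTC: 13:30–15:10, 15:50–16:20, 17:40–21:00.
Hassan → UTC: 07:30–08:30, 11:30–15:20.
Chen ∩ Hassan: 13:30–15:10.
Windows ≥ 60 min: 13:30–15:10.
Earliest such window starts at 13:30.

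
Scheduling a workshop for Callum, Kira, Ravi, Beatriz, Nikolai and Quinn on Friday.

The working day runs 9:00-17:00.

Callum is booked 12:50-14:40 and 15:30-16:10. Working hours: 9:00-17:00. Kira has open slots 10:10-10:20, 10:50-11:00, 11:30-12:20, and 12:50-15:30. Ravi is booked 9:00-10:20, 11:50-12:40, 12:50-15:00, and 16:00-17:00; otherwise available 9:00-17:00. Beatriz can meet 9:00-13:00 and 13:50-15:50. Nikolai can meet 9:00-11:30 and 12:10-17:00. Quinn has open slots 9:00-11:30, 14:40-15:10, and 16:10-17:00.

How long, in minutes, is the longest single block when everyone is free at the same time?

10 minutes

Callum free within 09:00–17:00: 09:00–12:50, 14:40–15:30, 16:10–17:00.
Ravi free within 09:00–17:00: 10:20–11:50, 12:40–12:50, 15:00–16:00.
Callum ∩ Kira: 10:10–10:20, 10:50–11:00, 11:30–12:20, 14:40–15:30.
Callum ∩ Kira ∩ Ravi: 10:50–11:00, 11:30–11:50, 15:00–15:30.
Callum ∩ Kira ∩ Ravi ∩ Beatriz: 10:50–11:00, 11:30–11:50, 15:00–15:30.
Callum ∩ Kira ∩ Ravi ∩ Beatriz ∩ Nikolai: 10:50–11:00, 15:00–15:30.
Callum ∩ Kira ∩ Ravi ∩ Beatriz ∩ Nikolai ∩ Quinn: 10:50–11:00, 15:00–15:10.
Common window lengths: 10, 10 min; longest is 10.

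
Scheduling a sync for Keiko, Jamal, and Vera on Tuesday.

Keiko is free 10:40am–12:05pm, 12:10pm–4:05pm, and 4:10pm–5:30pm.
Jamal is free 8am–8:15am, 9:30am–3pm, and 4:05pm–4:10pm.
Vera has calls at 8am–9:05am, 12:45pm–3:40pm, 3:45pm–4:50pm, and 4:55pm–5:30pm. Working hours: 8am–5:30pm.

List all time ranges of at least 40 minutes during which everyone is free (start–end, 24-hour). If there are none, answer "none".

10:40–12:05

Vera free within 08:00–17:30: 09:05–12:45, 15:40–15:45, 16:50–16:55.
Keiko ∩ Jamal: 10:40–12:05, 12:10–15:00.
Keiko ∩ Jamal ∩ Vera: 10:40–12:05, 12:10–12:45.
Windows ≥ 40 min: 10:40–12:05.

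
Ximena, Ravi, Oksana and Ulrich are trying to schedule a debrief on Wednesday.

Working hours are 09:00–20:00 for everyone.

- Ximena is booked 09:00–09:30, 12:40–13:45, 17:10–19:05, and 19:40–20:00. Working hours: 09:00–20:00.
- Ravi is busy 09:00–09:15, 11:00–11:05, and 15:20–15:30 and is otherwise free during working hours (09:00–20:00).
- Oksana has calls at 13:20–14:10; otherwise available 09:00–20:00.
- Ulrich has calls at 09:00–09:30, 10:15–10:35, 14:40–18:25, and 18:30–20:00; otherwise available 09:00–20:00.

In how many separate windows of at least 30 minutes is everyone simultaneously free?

Ximena free within 09:00–20:00: 09:30–12:40, 13:45–17:10, 19:05–19:40.
Ravi free within 09:00–20:00: 09:15–11:00, 11:05–15:20, 15:30–20:00.
Oksana free within 09:00–20:00: 09:00–13:20, 14:10–20:00.
Ulrich free within 09:00–20:00: 09:30–10:15, 10:35–14:40, 18:25–18:30.
Ximena ∩ Ravi: 09:30–11:00, 11:05–12:40, 13:45–15:20, 15:30–17:10, 19:05–19:40.
Ximena ∩ Ravi ∩ Oksana: 09:30–11:00, 11:05–12:40, 14:10–15:20, 15:30–17:10, 19:05–19:40.
Ximena ∩ Ravi ∩ Oksana ∩ Ulrich: 09:30–10:15, 10:35–11:00, 11:05–12:40, 14:10–14:40.
Windows ≥ 30 min: 09:30–10:15, 11:05–12:40, 14:10–14:40.
That's 3 windows.

3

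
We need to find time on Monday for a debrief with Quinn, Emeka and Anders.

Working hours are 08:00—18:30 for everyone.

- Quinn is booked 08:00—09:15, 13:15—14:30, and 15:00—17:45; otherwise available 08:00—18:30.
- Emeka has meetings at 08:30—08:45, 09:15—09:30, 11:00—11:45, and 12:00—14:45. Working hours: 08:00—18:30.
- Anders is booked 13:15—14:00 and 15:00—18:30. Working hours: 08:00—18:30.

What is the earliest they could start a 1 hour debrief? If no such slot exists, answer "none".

Quinn free within 08:00–18:30: 09:15–13:15, 14:30–15:00, 17:45–18:30.
Emeka free within 08:00–18:30: 08:00–08:30, 08:45–09:15, 09:30–11:00, 11:45–12:00, 14:45–18:30.
Anders free within 08:00–18:30: 08:00–13:15, 14:00–15:00.
Quinn ∩ Emeka: 09:30–11:00, 11:45–12:00, 14:45–15:00, 17:45–18:30.
Quinn ∩ Emeka ∩ Anders: 09:30–11:00, 11:45–12:00, 14:45–15:00.
Windows ≥ 60 min: 09:30–11:00.
Earliest such window starts at 09:30.

09:30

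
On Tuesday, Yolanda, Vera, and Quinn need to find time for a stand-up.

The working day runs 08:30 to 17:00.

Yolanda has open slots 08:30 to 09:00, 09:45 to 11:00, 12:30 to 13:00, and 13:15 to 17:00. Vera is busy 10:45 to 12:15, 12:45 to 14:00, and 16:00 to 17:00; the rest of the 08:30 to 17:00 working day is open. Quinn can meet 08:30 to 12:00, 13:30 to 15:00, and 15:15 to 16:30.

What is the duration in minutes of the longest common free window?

Vera free within 08:30–17:00: 08:30–10:45, 12:15–12:45, 14:00–16:00.
Yolanda ∩ Vera: 08:30–09:00, 09:45–10:45, 12:30–12:45, 14:00–16:00.
Yolanda ∩ Vera ∩ Quinn: 08:30–09:00, 09:45–10:45, 14:00–15:00, 15:15–16:00.
Common window lengths: 30, 60, 60, 45 min; longest is 60.

60 minutes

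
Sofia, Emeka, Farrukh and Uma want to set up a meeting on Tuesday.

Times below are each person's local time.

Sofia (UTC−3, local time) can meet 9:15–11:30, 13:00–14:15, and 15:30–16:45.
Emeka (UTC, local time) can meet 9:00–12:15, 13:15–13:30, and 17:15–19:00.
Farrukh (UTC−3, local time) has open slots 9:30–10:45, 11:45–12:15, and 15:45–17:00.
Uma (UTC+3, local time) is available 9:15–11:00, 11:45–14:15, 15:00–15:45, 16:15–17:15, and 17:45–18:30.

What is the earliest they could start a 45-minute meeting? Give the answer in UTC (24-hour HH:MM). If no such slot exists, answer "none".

Sofia → UTC: 12:15–14:30, 16:00–17:15, 18:30–19:45.
Emeka → UTC: 09:00–12:15, 13:15–13:30, 17:15–19:00.
Farrukh → UTC: 12:30–13:45, 14:45–15:15, 18:45–20:00.
Uma → UTC: 06:15–08:00, 08:45–11:15, 12:00–12:45, 13:15–14:15, 14:45–15:30.
Sofia ∩ Emeka: 13:15–13:30, 18:30–19:00.
Sofia ∩ Emeka ∩ Farrukh: 13:15–13:30, 18:45–19:00.
Sofia ∩ Emeka ∩ Farrukh ∩ Uma: 13:15–13:30.
Windows ≥ 45 min: (none).

none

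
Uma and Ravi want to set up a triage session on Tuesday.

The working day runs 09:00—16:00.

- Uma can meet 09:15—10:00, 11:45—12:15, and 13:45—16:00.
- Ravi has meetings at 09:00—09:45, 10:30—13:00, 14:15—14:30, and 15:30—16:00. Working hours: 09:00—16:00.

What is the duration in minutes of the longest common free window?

60 minutes

Ravi free within 09:00–16:00: 09:45–10:30, 13:00–14:15, 14:30–15:30.
Uma ∩ Ravi: 09:45–10:00, 13:45–14:15, 14:30–15:30.
Common window lengths: 15, 30, 60 min; longest is 60.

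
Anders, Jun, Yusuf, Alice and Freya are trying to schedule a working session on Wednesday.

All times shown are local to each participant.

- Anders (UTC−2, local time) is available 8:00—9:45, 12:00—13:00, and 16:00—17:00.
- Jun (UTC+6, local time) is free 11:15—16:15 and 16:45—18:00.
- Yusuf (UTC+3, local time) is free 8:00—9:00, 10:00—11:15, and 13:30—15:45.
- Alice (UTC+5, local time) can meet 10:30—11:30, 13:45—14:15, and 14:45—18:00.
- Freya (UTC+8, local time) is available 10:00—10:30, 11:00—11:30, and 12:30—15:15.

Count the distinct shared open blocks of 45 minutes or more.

0

Anders → UTC: 10:00–11:45, 14:00–15:00, 18:00–19:00.
Jun → UTC: 05:15–10:15, 10:45–12:00.
Yusuf → UTC: 05:00–06:00, 07:00–08:15, 10:30–12:45.
Alice → UTC: 05:30–06:30, 08:45–09:15, 09:45–13:00.
Freya → UTC: 02:00–02:30, 03:00–03:30, 04:30–07:15.
Anders ∩ Jun: 10:00–10:15, 10:45–11:45.
Anders ∩ Jun ∩ Yusuf: 10:45–11:45.
Anders ∩ Jun ∩ Yusuf ∩ Alice: 10:45–11:45.
Anders ∩ Jun ∩ Yusuf ∩ Alice ∩ Freya: (none).
Windows ≥ 45 min: (none).
That's 0 windows.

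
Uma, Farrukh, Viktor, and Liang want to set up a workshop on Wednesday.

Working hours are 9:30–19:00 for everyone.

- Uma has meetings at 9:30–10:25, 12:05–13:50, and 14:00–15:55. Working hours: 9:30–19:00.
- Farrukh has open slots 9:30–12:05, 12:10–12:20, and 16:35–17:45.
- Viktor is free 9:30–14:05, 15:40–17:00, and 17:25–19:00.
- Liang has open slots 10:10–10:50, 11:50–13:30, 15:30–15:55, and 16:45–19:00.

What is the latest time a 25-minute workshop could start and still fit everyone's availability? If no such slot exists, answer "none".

Uma free within 09:30–19:00: 10:25–12:05, 13:50–14:00, 15:55–19:00.
Uma ∩ Farrukh: 10:25–12:05, 16:35–17:45.
Uma ∩ Farrukh ∩ Viktor: 10:25–12:05, 16:35–17:00, 17:25–17:45.
Uma ∩ Farrukh ∩ Viktor ∩ Liang: 10:25–10:50, 11:50–12:05, 16:45–17:00, 17:25–17:45.
Windows ≥ 25 min: 10:25–10:50.
Latest start in the last window 10:25–10:50 is 10:50 − 25 min = 10:25.

10:25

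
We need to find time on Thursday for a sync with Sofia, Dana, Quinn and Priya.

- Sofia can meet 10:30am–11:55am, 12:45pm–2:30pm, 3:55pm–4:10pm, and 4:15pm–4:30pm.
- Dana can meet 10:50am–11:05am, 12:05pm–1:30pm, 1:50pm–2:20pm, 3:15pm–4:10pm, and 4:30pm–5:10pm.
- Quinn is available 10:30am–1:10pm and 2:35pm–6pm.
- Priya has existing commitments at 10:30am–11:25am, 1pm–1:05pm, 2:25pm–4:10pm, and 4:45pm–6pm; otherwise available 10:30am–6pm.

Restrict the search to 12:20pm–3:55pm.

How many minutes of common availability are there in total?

20 minutes

Priya free within 10:30–18:00: 11:25–13:00, 13:05–14:25, 16:10–16:45.
Sofia ∩ Dana: 10:50–11:05, 12:45–13:30, 13:50–14:20, 15:55–16:10.
Sofia ∩ Dana ∩ Quinn: 10:50–11:05, 12:45–13:10, 15:55–16:10.
Sofia ∩ Dana ∩ Quinn ∩ Priya: 12:45–13:00, 13:05–13:10.
Restricted to 12:20–15:55: 12:45–13:00, 13:05–13:10.
Total common minutes: 15 + 5 = 20.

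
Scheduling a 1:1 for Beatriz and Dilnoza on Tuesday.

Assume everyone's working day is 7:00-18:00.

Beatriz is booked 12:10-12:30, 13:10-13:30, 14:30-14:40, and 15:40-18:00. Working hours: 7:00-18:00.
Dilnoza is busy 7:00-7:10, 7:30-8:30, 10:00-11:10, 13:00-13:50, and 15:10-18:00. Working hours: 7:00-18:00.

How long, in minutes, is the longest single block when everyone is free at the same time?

Beatriz free within 07:00–18:00: 07:00–12:10, 12:30–13:10, 13:30–14:30, 14:40–15:40.
Dilnoza free within 07:00–18:00: 07:10–07:30, 08:30–10:00, 11:10–13:00, 13:50–15:10.
Beatriz ∩ Dilnoza: 07:10–07:30, 08:30–10:00, 11:10–12:10, 12:30–13:00, 13:50–14:30, 14:40–15:10.
Common window lengths: 20, 90, 60, 30, 40, 30 min; longest is 90.

90 minutes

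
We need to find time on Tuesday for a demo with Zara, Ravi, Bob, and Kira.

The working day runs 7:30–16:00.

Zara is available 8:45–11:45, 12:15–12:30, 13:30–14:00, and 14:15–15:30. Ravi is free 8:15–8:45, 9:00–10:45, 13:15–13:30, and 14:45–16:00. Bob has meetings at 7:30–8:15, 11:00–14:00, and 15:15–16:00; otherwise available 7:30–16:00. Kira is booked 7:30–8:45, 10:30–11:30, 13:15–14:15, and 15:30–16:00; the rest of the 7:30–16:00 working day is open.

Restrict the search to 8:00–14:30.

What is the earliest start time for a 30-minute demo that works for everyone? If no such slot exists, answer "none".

Bob free within 07:30–16:00: 08:15–11:00, 14:00–15:15.
Kira free within 07:30–16:00: 08:45–10:30, 11:30–13:15, 14:15–15:30.
Zara ∩ Ravi: 09:00–10:45, 14:45–15:30.
Zara ∩ Ravi ∩ Bob: 09:00–10:45, 14:45–15:15.
Zara ∩ Ravi ∩ Bob ∩ Kira: 09:00–10:30, 14:45–15:15.
Restricted to 08:00–14:30: 09:00–10:30.
Windows ≥ 30 min: 09:00–10:30.
Earliest such window starts at 09:00.

09:00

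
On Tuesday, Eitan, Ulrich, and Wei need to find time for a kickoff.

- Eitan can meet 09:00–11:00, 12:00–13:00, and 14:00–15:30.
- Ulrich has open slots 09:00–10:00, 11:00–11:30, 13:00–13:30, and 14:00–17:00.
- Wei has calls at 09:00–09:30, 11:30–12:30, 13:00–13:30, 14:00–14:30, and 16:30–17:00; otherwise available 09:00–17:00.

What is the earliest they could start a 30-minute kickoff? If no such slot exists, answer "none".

09:30

Wei free within 09:00–17:00: 09:30–11:30, 12:30–13:00, 13:30–14:00, 14:30–16:30.
Eitan ∩ Ulrich: 09:00–10:00, 14:00–15:30.
Eitan ∩ Ulrich ∩ Wei: 09:30–10:00, 14:30–15:30.
Windows ≥ 30 min: 09:30–10:00, 14:30–15:30.
Earliest such window starts at 09:30.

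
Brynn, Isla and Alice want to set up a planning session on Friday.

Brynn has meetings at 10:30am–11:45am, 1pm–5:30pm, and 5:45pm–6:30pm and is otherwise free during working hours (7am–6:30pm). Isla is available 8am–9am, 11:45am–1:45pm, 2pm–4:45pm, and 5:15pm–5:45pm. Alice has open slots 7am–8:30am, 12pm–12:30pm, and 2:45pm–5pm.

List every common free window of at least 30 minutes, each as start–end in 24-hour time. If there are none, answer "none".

08:00–08:30, 12:00–12:30

Brynn free within 07:00–18:30: 07:00–10:30, 11:45–13:00, 17:30–17:45.
Brynn ∩ Isla: 08:00–09:00, 11:45–13:00, 17:30–17:45.
Brynn ∩ Isla ∩ Alice: 08:00–08:30, 12:00–12:30.
Windows ≥ 30 min: 08:00–08:30, 12:00–12:30.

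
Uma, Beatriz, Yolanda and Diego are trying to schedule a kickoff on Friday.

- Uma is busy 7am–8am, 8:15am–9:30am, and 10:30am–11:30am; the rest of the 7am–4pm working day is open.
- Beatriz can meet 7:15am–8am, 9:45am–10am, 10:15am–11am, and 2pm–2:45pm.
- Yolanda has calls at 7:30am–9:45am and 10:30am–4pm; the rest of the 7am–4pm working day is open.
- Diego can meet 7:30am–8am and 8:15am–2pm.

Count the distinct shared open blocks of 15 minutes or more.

Uma free within 07:00–16:00: 08:00–08:15, 09:30–10:30, 11:30–16:00.
Yolanda free within 07:00–16:00: 07:00–07:30, 09:45–10:30.
Uma ∩ Beatriz: 09:45–10:00, 10:15–10:30, 14:00–14:45.
Uma ∩ Beatriz ∩ Yolanda: 09:45–10:00, 10:15–10:30.
Uma ∩ Beatriz ∩ Yolanda ∩ Diego: 09:45–10:00, 10:15–10:30.
Windows ≥ 15 min: 09:45–10:00, 10:15–10:30.
That's 2 windows.

2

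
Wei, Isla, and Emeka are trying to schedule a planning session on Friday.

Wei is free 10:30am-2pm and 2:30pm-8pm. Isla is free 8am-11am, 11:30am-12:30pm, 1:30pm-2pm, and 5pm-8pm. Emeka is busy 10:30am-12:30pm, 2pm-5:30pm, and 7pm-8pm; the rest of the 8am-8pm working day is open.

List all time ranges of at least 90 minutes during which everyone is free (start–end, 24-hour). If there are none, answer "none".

17:30–19:00

Emeka free within 08:00–20:00: 08:00–10:30, 12:30–14:00, 17:30–19:00.
Wei ∩ Isla: 10:30–11:00, 11:30–12:30, 13:30–14:00, 17:00–20:00.
Wei ∩ Isla ∩ Emeka: 13:30–14:00, 17:30–19:00.
Windows ≥ 90 min: 17:30–19:00.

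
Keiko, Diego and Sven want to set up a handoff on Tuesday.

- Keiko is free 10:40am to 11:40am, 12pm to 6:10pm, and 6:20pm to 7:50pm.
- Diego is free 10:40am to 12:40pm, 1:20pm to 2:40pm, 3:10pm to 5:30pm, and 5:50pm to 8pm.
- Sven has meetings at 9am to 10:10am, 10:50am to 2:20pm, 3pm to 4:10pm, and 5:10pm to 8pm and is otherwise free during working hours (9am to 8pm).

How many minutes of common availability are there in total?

Sven free within 09:00–20:00: 10:10–10:50, 14:20–15:00, 16:10–17:10.
Keiko ∩ Diego: 10:40–11:40, 12:00–12:40, 13:20–14:40, 15:10–17:30, 17:50–18:10, 18:20–19:50.
Keiko ∩ Diego ∩ Sven: 10:40–10:50, 14:20–14:40, 16:10–17:10.
Total common minutes: 10 + 20 + 60 = 90.

90 minutes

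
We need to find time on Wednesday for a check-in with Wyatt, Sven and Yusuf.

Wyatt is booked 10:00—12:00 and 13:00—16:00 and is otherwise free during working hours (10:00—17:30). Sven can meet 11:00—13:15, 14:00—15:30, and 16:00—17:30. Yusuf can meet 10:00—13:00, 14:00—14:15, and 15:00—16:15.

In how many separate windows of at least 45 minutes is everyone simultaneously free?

Wyatt free within 10:00–17:30: 12:00–13:00, 16:00–17:30.
Wyatt ∩ Sven: 12:00–13:00, 16:00–17:30.
Wyatt ∩ Sven ∩ Yusuf: 12:00–13:00, 16:00–16:15.
Windows ≥ 45 min: 12:00–13:00.
That's 1 window.

1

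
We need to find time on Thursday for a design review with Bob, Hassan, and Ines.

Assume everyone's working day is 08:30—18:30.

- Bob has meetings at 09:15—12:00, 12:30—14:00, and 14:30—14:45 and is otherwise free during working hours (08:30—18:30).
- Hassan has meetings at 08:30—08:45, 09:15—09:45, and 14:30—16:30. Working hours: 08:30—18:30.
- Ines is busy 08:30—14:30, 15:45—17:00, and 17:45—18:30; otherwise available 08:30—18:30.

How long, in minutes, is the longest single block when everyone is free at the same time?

Bob free within 08:30–18:30: 08:30–09:15, 12:00–12:30, 14:00–14:30, 14:45–18:30.
Hassan free within 08:30–18:30: 08:45–09:15, 09:45–14:30, 16:30–18:30.
Ines free within 08:30–18:30: 14:30–15:45, 17:00–17:45.
Bob ∩ Hassan: 08:45–09:15, 12:00–12:30, 14:00–14:30, 16:30–18:30.
Bob ∩ Hassan ∩ Ines: 17:00–17:45.
Single common window of 45 minutes.

45 minutes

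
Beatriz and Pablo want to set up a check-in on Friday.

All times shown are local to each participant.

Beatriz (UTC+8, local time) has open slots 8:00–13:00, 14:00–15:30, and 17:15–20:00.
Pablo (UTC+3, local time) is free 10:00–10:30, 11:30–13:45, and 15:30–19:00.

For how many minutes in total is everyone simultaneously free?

120 minutes

Beatriz → UTC: 00:00–05:00, 06:00–07:30, 09:15–12:00.
Pablo → UTC: 07:00–07:30, 08:30–10:45, 12:30–16:00.
Beatriz ∩ Pablo: 07:00–07:30, 09:15–10:45.
Total common minutes: 30 + 90 = 120.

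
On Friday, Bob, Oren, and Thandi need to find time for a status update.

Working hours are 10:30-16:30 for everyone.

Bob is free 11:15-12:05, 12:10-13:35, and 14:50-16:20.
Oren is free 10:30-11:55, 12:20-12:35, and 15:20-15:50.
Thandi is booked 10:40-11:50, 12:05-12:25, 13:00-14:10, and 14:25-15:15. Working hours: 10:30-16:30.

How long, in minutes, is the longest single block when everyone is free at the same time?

30 minutes

Thandi free within 10:30–16:30: 10:30–10:40, 11:50–12:05, 12:25–13:00, 14:10–14:25, 15:15–16:30.
Bob ∩ Oren: 11:15–11:55, 12:20–12:35, 15:20–15:50.
Bob ∩ Oren ∩ Thandi: 11:50–11:55, 12:25–12:35, 15:20–15:50.
Common window lengths: 5, 10, 30 min; longest is 30.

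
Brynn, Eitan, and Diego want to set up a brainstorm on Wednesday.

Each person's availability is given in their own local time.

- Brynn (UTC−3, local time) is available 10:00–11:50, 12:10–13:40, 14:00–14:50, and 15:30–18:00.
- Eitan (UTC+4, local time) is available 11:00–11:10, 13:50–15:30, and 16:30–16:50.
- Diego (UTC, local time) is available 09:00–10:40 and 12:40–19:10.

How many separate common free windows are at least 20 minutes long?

0

Brynn → UTC: 13:00–14:50, 15:10–16:40, 17:00–17:50, 18:30–21:00.
Eitan → UTC: 07:00–07:10, 09:50–11:30, 12:30–12:50.
Diego → UTC: 09:00–10:40, 12:40–19:10.
Brynn ∩ Eitan: (none).
Brynn ∩ Eitan ∩ Diego: (none).
Windows ≥ 20 min: (none).
That's 0 windows.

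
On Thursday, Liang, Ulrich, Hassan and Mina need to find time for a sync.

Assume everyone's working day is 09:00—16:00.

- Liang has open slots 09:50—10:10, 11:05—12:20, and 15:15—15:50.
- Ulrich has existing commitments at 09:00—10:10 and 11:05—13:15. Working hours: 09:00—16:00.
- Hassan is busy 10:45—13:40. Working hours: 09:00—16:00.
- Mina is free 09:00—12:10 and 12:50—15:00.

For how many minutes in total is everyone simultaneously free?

0 minutes

Ulrich free within 09:00–16:00: 10:10–11:05, 13:15–16:00.
Hassan free within 09:00–16:00: 09:00–10:45, 13:40–16:00.
Liang ∩ Ulrich: 15:15–15:50.
Liang ∩ Ulrich ∩ Hassan: 15:15–15:50.
Liang ∩ Ulrich ∩ Hassan ∩ Mina: (none).
Total common minutes: 0.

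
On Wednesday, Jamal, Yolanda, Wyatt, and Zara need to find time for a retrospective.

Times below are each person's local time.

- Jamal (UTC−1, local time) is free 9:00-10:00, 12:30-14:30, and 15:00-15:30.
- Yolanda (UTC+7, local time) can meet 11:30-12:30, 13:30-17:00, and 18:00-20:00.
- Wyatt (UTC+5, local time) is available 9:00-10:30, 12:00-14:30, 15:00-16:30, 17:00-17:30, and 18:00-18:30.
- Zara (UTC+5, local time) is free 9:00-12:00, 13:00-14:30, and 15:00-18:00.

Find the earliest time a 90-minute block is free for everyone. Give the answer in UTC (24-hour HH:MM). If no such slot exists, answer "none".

none

Jamal → UTC: 10:00–11:00, 13:30–15:30, 16:00–16:30.
Yolanda → UTC: 04:30–05:30, 06:30–10:00, 11:00–13:00.
Wyatt → UTC: 04:00–05:30, 07:00–09:30, 10:00–11:30, 12:00–12:30, 13:00–13:30.
Zara → UTC: 04:00–07:00, 08:00–09:30, 10:00–13:00.
Jamal ∩ Yolanda: (none).
Jamal ∩ Yolanda ∩ Wyatt: (none).
Jamal ∩ Yolanda ∩ Wyatt ∩ Zara: (none).
Windows ≥ 90 min: (none).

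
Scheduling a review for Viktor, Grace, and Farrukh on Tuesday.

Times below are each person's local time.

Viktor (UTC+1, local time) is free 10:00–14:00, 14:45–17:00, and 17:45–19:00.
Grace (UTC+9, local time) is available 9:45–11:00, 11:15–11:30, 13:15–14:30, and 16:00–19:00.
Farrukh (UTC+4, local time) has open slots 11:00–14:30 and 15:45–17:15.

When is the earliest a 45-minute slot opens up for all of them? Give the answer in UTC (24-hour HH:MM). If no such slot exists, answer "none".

09:00

Viktor → UTC: 09:00–13:00, 13:45–16:00, 16:45–18:00.
Grace → UTC: 00:45–02:00, 02:15–02:30, 04:15–05:30, 07:00–10:00.
Farrukh → UTC: 07:00–10:30, 11:45–13:15.
Viktor ∩ Grace: 09:00–10:00.
Viktor ∩ Grace ∩ Farrukh: 09:00–10:00.
Windows ≥ 45 min: 09:00–10:00.
Earliest such window starts at 09:00.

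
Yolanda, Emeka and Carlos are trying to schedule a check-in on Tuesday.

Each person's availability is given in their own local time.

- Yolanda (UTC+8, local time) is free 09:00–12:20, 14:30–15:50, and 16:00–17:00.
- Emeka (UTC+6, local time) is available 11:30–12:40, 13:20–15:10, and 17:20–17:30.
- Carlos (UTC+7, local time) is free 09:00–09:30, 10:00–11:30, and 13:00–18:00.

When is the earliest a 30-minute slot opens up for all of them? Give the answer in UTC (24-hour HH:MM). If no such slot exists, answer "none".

Yolanda → UTC: 01:00–04:20, 06:30–07:50, 08:00–09:00.
Emeka → UTC: 05:30–06:40, 07:20–09:10, 11:20–11:30.
Carlos → UTC: 02:00–02:30, 03:00–04:30, 06:00–11:00.
Yolanda ∩ Emeka: 06:30–06:40, 07:20–07:50, 08:00–09:00.
Yolanda ∩ Emeka ∩ Carlos: 06:30–06:40, 07:20–07:50, 08:00–09:00.
Windows ≥ 30 min: 07:20–07:50, 08:00–09:00.
Earliest such window starts at 07:20.

07:20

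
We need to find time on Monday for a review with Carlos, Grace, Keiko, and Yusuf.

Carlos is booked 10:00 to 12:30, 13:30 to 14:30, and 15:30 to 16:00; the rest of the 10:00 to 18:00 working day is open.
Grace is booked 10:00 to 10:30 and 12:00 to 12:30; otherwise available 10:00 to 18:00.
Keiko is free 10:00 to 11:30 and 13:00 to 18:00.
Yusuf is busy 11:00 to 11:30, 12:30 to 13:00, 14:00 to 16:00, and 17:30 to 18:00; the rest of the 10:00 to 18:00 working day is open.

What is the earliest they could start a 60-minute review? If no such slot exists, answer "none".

Carlos free within 10:00–18:00: 12:30–13:30, 14:30–15:30, 16:00–18:00.
Grace free within 10:00–18:00: 10:30–12:00, 12:30–18:00.
Yusuf free within 10:00–18:00: 10:00–11:00, 11:30–12:30, 13:00–14:00, 16:00–17:30.
Carlos ∩ Grace: 12:30–13:30, 14:30–15:30, 16:00–18:00.
Carlos ∩ Grace ∩ Keiko: 13:00–13:30, 14:30–15:30, 16:00–18:00.
Carlos ∩ Grace ∩ Keiko ∩ Yusuf: 13:00–13:30, 16:00–17:30.
Windows ≥ 60 min: 16:00–17:30.
Earliest such window starts at 16:00.

16:00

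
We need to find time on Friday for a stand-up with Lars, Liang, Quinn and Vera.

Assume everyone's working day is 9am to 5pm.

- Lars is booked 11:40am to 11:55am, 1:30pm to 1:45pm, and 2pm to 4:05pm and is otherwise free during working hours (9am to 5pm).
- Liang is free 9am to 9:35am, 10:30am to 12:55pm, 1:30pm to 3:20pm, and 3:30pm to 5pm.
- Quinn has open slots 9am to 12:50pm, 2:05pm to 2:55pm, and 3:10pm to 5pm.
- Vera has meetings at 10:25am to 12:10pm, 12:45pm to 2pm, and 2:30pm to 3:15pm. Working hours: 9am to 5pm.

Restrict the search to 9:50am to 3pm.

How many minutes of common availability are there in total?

35 minutes

Lars free within 09:00–17:00: 09:00–11:40, 11:55–13:30, 13:45–14:00, 16:05–17:00.
Vera free within 09:00–17:00: 09:00–10:25, 12:10–12:45, 14:00–14:30, 15:15–17:00.
Lars ∩ Liang: 09:00–09:35, 10:30–11:40, 11:55–12:55, 13:45–14:00, 16:05–17:00.
Lars ∩ Liang ∩ Quinn: 09:00–09:35, 10:30–11:40, 11:55–12:50, 16:05–17:00.
Lars ∩ Liang ∩ Quinn ∩ Vera: 09:00–09:35, 12:10–12:45, 16:05–17:00.
Restricted to 09:50–15:00: 12:10–12:45.
Total common minutes: 35.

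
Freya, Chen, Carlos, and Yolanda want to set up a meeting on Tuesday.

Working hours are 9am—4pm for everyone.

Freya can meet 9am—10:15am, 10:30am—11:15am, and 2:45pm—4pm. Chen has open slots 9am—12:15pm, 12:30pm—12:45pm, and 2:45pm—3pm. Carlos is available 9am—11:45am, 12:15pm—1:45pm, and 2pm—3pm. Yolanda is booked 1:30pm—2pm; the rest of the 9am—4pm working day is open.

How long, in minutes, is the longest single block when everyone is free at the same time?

Yolanda free within 09:00–16:00: 09:00–13:30, 14:00–16:00.
Freya ∩ Chen: 09:00–10:15, 10:30–11:15, 14:45–15:00.
Freya ∩ Chen ∩ Carlos: 09:00–10:15, 10:30–11:15, 14:45–15:00.
Freya ∩ Chen ∩ Carlos ∩ Yolanda: 09:00–10:15, 10:30–11:15, 14:45–15:00.
Common window lengths: 75, 45, 15 min; longest is 75.

75 minutes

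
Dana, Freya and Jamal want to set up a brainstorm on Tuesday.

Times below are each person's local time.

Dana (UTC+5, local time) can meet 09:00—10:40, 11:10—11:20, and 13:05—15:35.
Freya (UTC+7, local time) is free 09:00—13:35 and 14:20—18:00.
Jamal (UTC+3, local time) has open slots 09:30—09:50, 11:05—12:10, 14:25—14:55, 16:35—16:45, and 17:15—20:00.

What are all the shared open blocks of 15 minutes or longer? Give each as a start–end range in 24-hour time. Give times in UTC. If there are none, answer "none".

Dana → UTC: 04:00–05:40, 06:10–06:20, 08:05–10:35.
Freya → UTC: 02:00–06:35, 07:20–11:00.
Jamal → UTC: 06:30–06:50, 08:05–09:10, 11:25–11:55, 13:35–13:45, 14:15–17:00.
Dana ∩ Freya: 04:00–05:40, 06:10–06:20, 08:05–10:35.
Dana ∩ Freya ∩ Jamal: 08:05–09:10.
Windows ≥ 15 min: 08:05–09:10.

08:05–09:10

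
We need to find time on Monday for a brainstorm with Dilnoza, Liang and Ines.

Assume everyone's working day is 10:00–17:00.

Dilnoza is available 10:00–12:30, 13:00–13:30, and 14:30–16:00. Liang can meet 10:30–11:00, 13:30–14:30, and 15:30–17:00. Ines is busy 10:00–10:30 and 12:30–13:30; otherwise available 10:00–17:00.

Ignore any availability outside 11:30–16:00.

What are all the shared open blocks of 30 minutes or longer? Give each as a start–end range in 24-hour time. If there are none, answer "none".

15:30–16:00

Ines free within 10:00–17:00: 10:30–12:30, 13:30–17:00.
Dilnoza ∩ Liang: 10:30–11:00, 15:30–16:00.
Dilnoza ∩ Liang ∩ Ines: 10:30–11:00, 15:30–16:00.
Restricted to 11:30–16:00: 15:30–16:00.
Windows ≥ 30 min: 15:30–16:00.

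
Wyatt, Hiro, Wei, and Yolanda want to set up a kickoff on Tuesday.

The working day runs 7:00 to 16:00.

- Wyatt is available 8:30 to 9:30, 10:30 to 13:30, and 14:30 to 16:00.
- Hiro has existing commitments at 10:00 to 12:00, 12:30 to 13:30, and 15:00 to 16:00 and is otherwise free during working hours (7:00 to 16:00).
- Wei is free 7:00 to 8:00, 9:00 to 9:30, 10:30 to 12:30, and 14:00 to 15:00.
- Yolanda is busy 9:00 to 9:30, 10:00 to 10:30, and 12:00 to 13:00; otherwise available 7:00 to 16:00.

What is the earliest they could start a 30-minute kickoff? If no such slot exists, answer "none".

Hiro free within 07:00–16:00: 07:00–10:00, 12:00–12:30, 13:30–15:00.
Yolanda free within 07:00–16:00: 07:00–09:00, 09:30–10:00, 10:30–12:00, 13:00–16:00.
Wyatt ∩ Hiro: 08:30–09:30, 12:00–12:30, 14:30–15:00.
Wyatt ∩ Hiro ∩ Wei: 09:00–09:30, 12:00–12:30, 14:30–15:00.
Wyatt ∩ Hiro ∩ Wei ∩ Yolanda: 14:30–15:00.
Windows ≥ 30 min: 14:30–15:00.
Earliest such window starts at 14:30.

14:30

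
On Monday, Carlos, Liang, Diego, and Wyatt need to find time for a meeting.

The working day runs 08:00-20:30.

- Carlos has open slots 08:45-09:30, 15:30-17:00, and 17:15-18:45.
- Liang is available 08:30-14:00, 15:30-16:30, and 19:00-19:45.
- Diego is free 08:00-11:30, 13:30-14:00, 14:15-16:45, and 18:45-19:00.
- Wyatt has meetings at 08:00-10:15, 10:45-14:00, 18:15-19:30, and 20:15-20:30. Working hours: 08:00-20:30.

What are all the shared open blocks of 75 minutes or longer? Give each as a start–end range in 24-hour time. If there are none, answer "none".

none

Wyatt free within 08:00–20:30: 10:15–10:45, 14:00–18:15, 19:30–20:15.
Carlos ∩ Liang: 08:45–09:30, 15:30–16:30.
Carlos ∩ Liang ∩ Diego: 08:45–09:30, 15:30–16:30.
Carlos ∩ Liang ∩ Diego ∩ Wyatt: 15:30–16:30.
Windows ≥ 75 min: (none).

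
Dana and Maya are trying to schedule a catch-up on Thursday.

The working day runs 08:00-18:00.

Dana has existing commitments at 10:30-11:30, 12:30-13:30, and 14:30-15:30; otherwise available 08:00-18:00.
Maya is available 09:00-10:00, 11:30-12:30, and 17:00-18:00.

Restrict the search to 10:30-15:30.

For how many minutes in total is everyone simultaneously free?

Dana free within 08:00–18:00: 08:00–10:30, 11:30–12:30, 13:30–14:30, 15:30–18:00.
Dana ∩ Maya: 09:00–10:00, 11:30–12:30, 17:00–18:00.
Restricted to 10:30–15:30: 11:30–12:30.
Total common minutes: 60.

60 minutes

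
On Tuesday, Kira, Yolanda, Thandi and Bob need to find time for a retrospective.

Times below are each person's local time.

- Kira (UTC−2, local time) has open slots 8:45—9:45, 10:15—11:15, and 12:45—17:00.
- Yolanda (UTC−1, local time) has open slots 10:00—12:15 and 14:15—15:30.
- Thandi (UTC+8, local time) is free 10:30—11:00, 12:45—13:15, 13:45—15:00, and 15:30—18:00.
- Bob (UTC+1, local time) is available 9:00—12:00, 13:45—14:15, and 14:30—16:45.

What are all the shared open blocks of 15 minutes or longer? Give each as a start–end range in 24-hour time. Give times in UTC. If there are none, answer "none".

none

Kira → UTC: 10:45–11:45, 12:15–13:15, 14:45–19:00.
Yolanda → UTC: 11:00–13:15, 15:15–16:30.
Thandi → UTC: 02:30–03:00, 04:45–05:15, 05:45–07:00, 07:30–10:00.
Bob → UTC: 08:00–11:00, 12:45–13:15, 13:30–15:45.
Kira ∩ Yolanda: 11:00–11:45, 12:15–13:15, 15:15–16:30.
Kira ∩ Yolanda ∩ Thandi: (none).
Kira ∩ Yolanda ∩ Thandi ∩ Bob: (none).
Windows ≥ 15 min: (none).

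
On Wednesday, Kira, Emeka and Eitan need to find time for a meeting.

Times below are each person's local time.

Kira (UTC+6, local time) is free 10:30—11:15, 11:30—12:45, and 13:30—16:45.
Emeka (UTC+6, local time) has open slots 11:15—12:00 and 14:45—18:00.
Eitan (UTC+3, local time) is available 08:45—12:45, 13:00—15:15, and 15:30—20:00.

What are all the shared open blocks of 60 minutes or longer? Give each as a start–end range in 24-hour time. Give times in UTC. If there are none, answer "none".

08:45–09:45

Kira → UTC: 04:30–05:15, 05:30–06:45, 07:30–10:45.
Emeka → UTC: 05:15–06:00, 08:45–12:00.
Eitan → UTC: 05:45–09:45, 10:00–12:15, 12:30–17:00.
Kira ∩ Emeka: 05:30–06:00, 08:45–10:45.
Kira ∩ Emeka ∩ Eitan: 05:45–06:00, 08:45–09:45, 10:00–10:45.
Windows ≥ 60 min: 08:45–09:45.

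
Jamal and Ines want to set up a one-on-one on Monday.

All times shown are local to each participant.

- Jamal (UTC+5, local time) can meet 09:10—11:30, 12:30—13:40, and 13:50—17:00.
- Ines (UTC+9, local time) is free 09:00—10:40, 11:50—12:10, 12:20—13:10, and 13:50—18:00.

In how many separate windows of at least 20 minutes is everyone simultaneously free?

2

Jamal → UTC: 04:10–06:30, 07:30–08:40, 08:50–12:00.
Ines → UTC: 00:00–01:40, 02:50–03:10, 03:20–04:10, 04:50–09:00.
Jamal ∩ Ines: 04:50–06:30, 07:30–08:40, 08:50–09:00.
Windows ≥ 20 min: 04:50–06:30, 07:30–08:40.
That's 2 windows.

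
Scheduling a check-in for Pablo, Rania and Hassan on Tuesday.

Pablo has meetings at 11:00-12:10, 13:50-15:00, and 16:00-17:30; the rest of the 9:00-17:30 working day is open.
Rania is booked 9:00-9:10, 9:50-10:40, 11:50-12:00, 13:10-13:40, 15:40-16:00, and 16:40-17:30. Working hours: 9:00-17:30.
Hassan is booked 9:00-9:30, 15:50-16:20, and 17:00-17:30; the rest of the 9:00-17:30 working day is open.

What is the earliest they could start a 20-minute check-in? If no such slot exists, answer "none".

09:30

Pablo free within 09:00–17:30: 09:00–11:00, 12:10–13:50, 15:00–16:00.
Rania free within 09:00–17:30: 09:10–09:50, 10:40–11:50, 12:00–13:10, 13:40–15:40, 16:00–16:40.
Hassan free within 09:00–17:30: 09:30–15:50, 16:20–17:00.
Pablo ∩ Rania: 09:10–09:50, 10:40–11:00, 12:10–13:10, 13:40–13:50, 15:00–15:40.
Pablo ∩ Rania ∩ Hassan: 09:30–09:50, 10:40–11:00, 12:10–13:10, 13:40–13:50, 15:00–15:40.
Windows ≥ 20 min: 09:30–09:50, 10:40–11:00, 12:10–13:10, 15:00–15:40.
Earliest such window starts at 09:30.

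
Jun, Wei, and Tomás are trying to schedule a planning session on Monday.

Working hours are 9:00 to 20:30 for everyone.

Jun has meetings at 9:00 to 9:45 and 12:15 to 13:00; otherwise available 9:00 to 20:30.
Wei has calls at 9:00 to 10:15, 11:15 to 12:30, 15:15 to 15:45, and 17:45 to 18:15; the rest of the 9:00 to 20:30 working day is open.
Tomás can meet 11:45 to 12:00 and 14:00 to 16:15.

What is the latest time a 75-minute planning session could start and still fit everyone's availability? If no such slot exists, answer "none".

Jun free within 09:00–20:30: 09:45–12:15, 13:00–20:30.
Wei free within 09:00–20:30: 10:15–11:15, 12:30–15:15, 15:45–17:45, 18:15–20:30.
Jun ∩ Wei: 10:15–11:15, 13:00–15:15, 15:45–17:45, 18:15–20:30.
Jun ∩ Wei ∩ Tomás: 14:00–15:15, 15:45–16:15.
Windows ≥ 75 min: 14:00–15:15.
Latest start in the last window 14:00–15:15 is 15:15 − 75 min = 14:00.

14:00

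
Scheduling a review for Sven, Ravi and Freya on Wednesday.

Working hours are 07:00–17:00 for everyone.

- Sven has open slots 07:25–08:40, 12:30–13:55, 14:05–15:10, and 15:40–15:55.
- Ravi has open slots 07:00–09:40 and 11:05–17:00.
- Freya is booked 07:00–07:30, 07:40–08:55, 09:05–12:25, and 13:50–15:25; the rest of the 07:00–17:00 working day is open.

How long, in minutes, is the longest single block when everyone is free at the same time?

80 minutes

Freya free within 07:00–17:00: 07:30–07:40, 08:55–09:05, 12:25–13:50, 15:25–17:00.
Sven ∩ Ravi: 07:25–08:40, 12:30–13:55, 14:05–15:10, 15:40–15:55.
Sven ∩ Ravi ∩ Freya: 07:30–07:40, 12:30–13:50, 15:40–15:55.
Common window lengths: 10, 80, 15 min; longest is 80.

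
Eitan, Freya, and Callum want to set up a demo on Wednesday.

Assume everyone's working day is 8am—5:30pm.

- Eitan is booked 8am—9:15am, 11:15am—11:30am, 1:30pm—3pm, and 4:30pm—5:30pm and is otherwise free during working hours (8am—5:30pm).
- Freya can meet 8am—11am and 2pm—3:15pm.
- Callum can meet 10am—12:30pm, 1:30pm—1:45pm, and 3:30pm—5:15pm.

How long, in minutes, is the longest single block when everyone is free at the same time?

60 minutes

Eitan free within 08:00–17:30: 09:15–11:15, 11:30–13:30, 15:00–16:30.
Eitan ∩ Freya: 09:15–11:00, 15:00–15:15.
Eitan ∩ Freya ∩ Callum: 10:00–11:00.
Single common window of 60 minutes.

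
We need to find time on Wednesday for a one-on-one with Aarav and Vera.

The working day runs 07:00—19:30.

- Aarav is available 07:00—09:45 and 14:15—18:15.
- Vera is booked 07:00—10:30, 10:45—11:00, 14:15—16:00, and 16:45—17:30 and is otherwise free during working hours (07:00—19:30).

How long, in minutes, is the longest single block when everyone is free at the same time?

45 minutes

Vera free within 07:00–19:30: 10:30–10:45, 11:00–14:15, 16:00–16:45, 17:30–19:30.
Aarav ∩ Vera: 16:00–16:45, 17:30–18:15.
Common window lengths: 45, 45 min; longest is 45.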